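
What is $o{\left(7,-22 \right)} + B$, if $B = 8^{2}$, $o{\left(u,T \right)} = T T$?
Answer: $548$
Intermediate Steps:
$o{\left(u,T \right)} = T^{2}$
$B = 64$
$o{\left(7,-22 \right)} + B = \left(-22\right)^{2} + 64 = 484 + 64 = 548$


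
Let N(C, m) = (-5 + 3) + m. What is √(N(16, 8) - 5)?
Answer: 1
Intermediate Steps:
N(C, m) = -2 + m
√(N(16, 8) - 5) = √((-2 + 8) - 5) = √(6 - 5) = √1 = 1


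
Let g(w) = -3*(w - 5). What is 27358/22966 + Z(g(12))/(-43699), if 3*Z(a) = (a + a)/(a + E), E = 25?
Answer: 1195597623/1003591234 ≈ 1.1913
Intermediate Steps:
g(w) = 15 - 3*w (g(w) = -3*(-5 + w) = 15 - 3*w)
Z(a) = 2*a/(3*(25 + a)) (Z(a) = ((a + a)/(a + 25))/3 = ((2*a)/(25 + a))/3 = (2*a/(25 + a))/3 = 2*a/(3*(25 + a)))
27358/22966 + Z(g(12))/(-43699) = 27358/22966 + (2*(15 - 3*12)/(3*(25 + (15 - 3*12))))/(-43699) = 27358*(1/22966) + (2*(15 - 36)/(3*(25 + (15 - 36))))*(-1/43699) = 13679/11483 + ((⅔)*(-21)/(25 - 21))*(-1/43699) = 13679/11483 + ((⅔)*(-21)/4)*(-1/43699) = 13679/11483 + ((⅔)*(-21)*(¼))*(-1/43699) = 13679/11483 - 7/2*(-1/43699) = 13679/11483 + 7/87398 = 1195597623/1003591234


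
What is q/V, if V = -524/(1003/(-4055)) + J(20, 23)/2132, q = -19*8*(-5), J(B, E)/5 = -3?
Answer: 325036192/906020239 ≈ 0.35875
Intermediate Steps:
J(B, E) = -15 (J(B, E) = 5*(-3) = -15)
q = 760 (q = -152*(-5) = 760)
V = 4530101195/2138396 (V = -524/(1003/(-4055)) - 15/2132 = -524/(1003*(-1/4055)) - 15*1/2132 = -524/(-1003/4055) - 15/2132 = -524*(-4055/1003) - 15/2132 = 2124820/1003 - 15/2132 = 4530101195/2138396 ≈ 2118.5)
q/V = 760/(4530101195/2138396) = 760*(2138396/4530101195) = 325036192/906020239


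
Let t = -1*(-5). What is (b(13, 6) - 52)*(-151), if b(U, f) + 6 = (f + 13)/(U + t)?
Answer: 154775/18 ≈ 8598.6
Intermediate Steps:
t = 5
b(U, f) = -6 + (13 + f)/(5 + U) (b(U, f) = -6 + (f + 13)/(U + 5) = -6 + (13 + f)/(5 + U))
(b(13, 6) - 52)*(-151) = ((-17 + 6 - 6*13)/(5 + 13) - 52)*(-151) = ((-17 + 6 - 78)/18 - 52)*(-151) = ((1/18)*(-89) - 52)*(-151) = (-89/18 - 52)*(-151) = -1025/18*(-151) = 154775/18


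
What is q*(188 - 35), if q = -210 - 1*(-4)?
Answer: -31518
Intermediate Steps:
q = -206 (q = -210 + 4 = -206)
q*(188 - 35) = -206*(188 - 35) = -206*153 = -31518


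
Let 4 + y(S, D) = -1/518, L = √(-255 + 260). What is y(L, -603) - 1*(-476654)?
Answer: 246904699/518 ≈ 4.7665e+5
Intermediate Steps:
L = √5 ≈ 2.2361
y(S, D) = -2073/518 (y(S, D) = -4 - 1/518 = -2073/518)
y(L, -603) - 1*(-476654) = -2073/518 - 1*(-476654) = -2073/518 + 476654 = 246904699/518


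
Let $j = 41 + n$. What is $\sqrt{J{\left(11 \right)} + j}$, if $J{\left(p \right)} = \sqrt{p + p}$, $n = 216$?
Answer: $\sqrt{257 + \sqrt{22}} \approx 16.177$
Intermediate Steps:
$j = 257$ ($j = 41 + 216 = 257$)
$J{\left(p \right)} = \sqrt{2} \sqrt{p}$ ($J{\left(p \right)} = \sqrt{2 p} = \sqrt{2} \sqrt{p}$)
$\sqrt{J{\left(11 \right)} + j} = \sqrt{\sqrt{2} \sqrt{11} + 257} = \sqrt{\sqrt{22} + 257} = \sqrt{257 + \sqrt{22}}$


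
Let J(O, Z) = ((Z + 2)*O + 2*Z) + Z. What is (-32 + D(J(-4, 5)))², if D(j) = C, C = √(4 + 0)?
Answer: 900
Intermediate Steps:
C = 2 (C = √4 = 2)
J(O, Z) = 3*Z + O*(2 + Z) (J(O, Z) = ((2 + Z)*O + 2*Z) + Z = (O*(2 + Z) + 2*Z) + Z = (2*Z + O*(2 + Z)) + Z = 3*Z + O*(2 + Z))
D(j) = 2
(-32 + D(J(-4, 5)))² = (-32 + 2)² = (-30)² = 900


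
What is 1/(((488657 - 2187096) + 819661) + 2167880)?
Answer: 1/1289102 ≈ 7.7573e-7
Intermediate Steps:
1/(((488657 - 2187096) + 819661) + 2167880) = 1/((-1698439 + 819661) + 2167880) = 1/(-878778 + 2167880) = 1/1289102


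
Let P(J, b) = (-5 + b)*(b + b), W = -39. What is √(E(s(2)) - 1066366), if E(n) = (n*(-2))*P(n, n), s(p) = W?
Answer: I*√798670 ≈ 893.68*I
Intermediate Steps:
s(p) = -39
P(J, b) = 2*b*(-5 + b) (P(J, b) = (-5 + b)*(2*b) = 2*b*(-5 + b))
E(n) = -4*n²*(-5 + n) (E(n) = (n*(-2))*(2*n*(-5 + n)) = (-2*n)*(2*n*(-5 + n)) = -4*n²*(-5 + n))
√(E(s(2)) - 1066366) = √(4*(-39)²*(5 - 1*(-39)) - 1066366) = √(4*1521*(5 + 39) - 1066366) = √(4*1521*44 - 1066366) = √(267696 - 1066366) = √(-798670) = I*√798670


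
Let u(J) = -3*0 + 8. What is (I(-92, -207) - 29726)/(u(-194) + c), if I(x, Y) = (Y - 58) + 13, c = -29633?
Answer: 29978/29625 ≈ 1.0119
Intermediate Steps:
u(J) = 8 (u(J) = 0 + 8 = 8)
I(x, Y) = -45 + Y (I(x, Y) = (-58 + Y) + 13 = -45 + Y)
(I(-92, -207) - 29726)/(u(-194) + c) = ((-45 - 207) - 29726)/(8 - 29633) = (-252 - 29726)/(-29625) = -29978*(-1/29625) = 29978/29625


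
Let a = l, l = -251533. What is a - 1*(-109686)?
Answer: -141847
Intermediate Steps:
a = -251533
a - 1*(-109686) = -251533 - 1*(-109686) = -251533 + 109686 = -141847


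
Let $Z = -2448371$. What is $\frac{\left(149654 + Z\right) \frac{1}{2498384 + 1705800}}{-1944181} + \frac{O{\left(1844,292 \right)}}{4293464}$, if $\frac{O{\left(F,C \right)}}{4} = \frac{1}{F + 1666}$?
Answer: $\frac{2167155922836131}{7698628608171609359160} \approx 2.815 \cdot 10^{-7}$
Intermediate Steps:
$O{\left(F,C \right)} = \frac{4}{1666 + F}$ ($O{\left(F,C \right)} = \frac{4}{F + 1666} = \frac{4}{1666 + F}$)
$\frac{\left(149654 + Z\right) \frac{1}{2498384 + 1705800}}{-1944181} + \frac{O{\left(1844,292 \right)}}{4293464} = \frac{\left(149654 - 2448371\right) \frac{1}{2498384 + 1705800}}{-1944181} + \frac{4 \frac{1}{1666 + 1844}}{4293464} = - \frac{2298717}{4204184} \left(- \frac{1}{1944181}\right) + \frac{4}{3510} \cdot \frac{1}{4293464} = \left(-2298717\right) \frac{1}{4204184} \left(- \frac{1}{1944181}\right) + 4 \cdot \frac{1}{3510} \cdot \frac{1}{4293464} = \left(- \frac{2298717}{4204184}\right) \left(- \frac{1}{1944181}\right) + \frac{2}{1755} \cdot \frac{1}{4293464} = \frac{2298717}{8173694653304} + \frac{1}{3767514660} = \frac{2167155922836131}{7698628608171609359160}$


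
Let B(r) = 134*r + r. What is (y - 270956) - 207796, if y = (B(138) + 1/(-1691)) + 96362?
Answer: -615118161/1691 ≈ -3.6376e+5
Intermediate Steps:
B(r) = 135*r
y = 194451471/1691 (y = (135*138 + 1/(-1691)) + 96362 = (18630 - 1/1691) + 96362 = 31503329/1691 + 96362 = 194451471/1691 ≈ 1.1499e+5)
(y - 270956) - 207796 = (194451471/1691 - 270956) - 207796 = -263735125/1691 - 207796 = -615118161/1691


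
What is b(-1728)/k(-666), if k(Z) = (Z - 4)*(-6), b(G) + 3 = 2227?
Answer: 556/1005 ≈ 0.55323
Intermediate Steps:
b(G) = 2224 (b(G) = -3 + 2227 = 2224)
k(Z) = 24 - 6*Z (k(Z) = (-4 + Z)*(-6) = 24 - 6*Z)
b(-1728)/k(-666) = 2224/(24 - 6*(-666)) = 2224/(24 + 3996) = 2224/4020 = 2224*(1/4020) = 556/1005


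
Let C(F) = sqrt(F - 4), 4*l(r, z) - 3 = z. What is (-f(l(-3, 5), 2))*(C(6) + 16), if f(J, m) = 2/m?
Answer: -16 - sqrt(2) ≈ -17.414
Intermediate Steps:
l(r, z) = 3/4 + z/4
C(F) = sqrt(-4 + F)
(-f(l(-3, 5), 2))*(C(6) + 16) = (-2/2)*(sqrt(-4 + 6) + 16) = (-2/2)*(sqrt(2) + 16) = (-1*1)*(16 + sqrt(2)) = -(16 + sqrt(2)) = -16 - sqrt(2)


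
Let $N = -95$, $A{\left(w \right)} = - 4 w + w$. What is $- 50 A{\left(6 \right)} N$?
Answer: $-85500$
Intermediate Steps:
$A{\left(w \right)} = - 3 w$
$- 50 A{\left(6 \right)} N = - 50 \left(\left(-3\right) 6\right) \left(-95\right) = \left(-50\right) \left(-18\right) \left(-95\right) = 900 \left(-95\right) = -85500$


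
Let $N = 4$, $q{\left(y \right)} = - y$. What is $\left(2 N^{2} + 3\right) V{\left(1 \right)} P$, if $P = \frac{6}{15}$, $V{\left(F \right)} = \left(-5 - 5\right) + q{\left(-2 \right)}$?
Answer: $-112$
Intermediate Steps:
$V{\left(F \right)} = -8$ ($V{\left(F \right)} = \left(-5 - 5\right) - -2 = -10 + 2 = -8$)
$P = \frac{2}{5}$ ($P = 6 \cdot \frac{1}{15} = \frac{2}{5} \approx 0.4$)
$\left(2 N^{2} + 3\right) V{\left(1 \right)} P = \left(2 \cdot 4^{2} + 3\right) \left(-8\right) \frac{2}{5} = \left(2 \cdot 16 + 3\right) \left(-8\right) \frac{2}{5} = \left(32 + 3\right) \left(-8\right) \frac{2}{5} = 35 \left(-8\right) \frac{2}{5} = \left(-280\right) \frac{2}{5} = -112$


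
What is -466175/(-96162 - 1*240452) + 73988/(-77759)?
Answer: 11343905193/26174768026 ≈ 0.43339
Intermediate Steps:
-466175/(-96162 - 1*240452) + 73988/(-77759) = -466175/(-96162 - 240452) + 73988*(-1/77759) = -466175/(-336614) - 73988/77759 = -466175*(-1/336614) - 73988/77759 = 466175/336614 - 73988/77759 = 11343905193/26174768026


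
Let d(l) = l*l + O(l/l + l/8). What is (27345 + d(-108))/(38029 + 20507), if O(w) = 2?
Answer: 39011/58536 ≈ 0.66644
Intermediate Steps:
d(l) = 2 + l² (d(l) = l*l + 2 = l² + 2 = 2 + l²)
(27345 + d(-108))/(38029 + 20507) = (27345 + (2 + (-108)²))/(38029 + 20507) = (27345 + (2 + 11664))/58536 = (27345 + 11666)*(1/58536) = 39011*(1/58536) = 39011/58536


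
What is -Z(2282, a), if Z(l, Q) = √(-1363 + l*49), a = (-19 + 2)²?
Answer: -√110455 ≈ -332.35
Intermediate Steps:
a = 289 (a = (-17)² = 289)
Z(l, Q) = √(-1363 + 49*l)
-Z(2282, a) = -√(-1363 + 49*2282) = -√(-1363 + 111818) = -√110455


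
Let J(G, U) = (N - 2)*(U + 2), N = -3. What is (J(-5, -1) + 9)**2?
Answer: 16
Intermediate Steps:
J(G, U) = -10 - 5*U (J(G, U) = (-3 - 2)*(U + 2) = -5*(2 + U) = -10 - 5*U)
(J(-5, -1) + 9)**2 = ((-10 - 5*(-1)) + 9)**2 = ((-10 + 5) + 9)**2 = (-5 + 9)**2 = 4**2 = 16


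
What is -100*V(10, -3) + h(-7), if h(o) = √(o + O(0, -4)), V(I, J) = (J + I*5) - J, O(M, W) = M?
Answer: -5000 + I*√7 ≈ -5000.0 + 2.6458*I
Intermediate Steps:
V(I, J) = 5*I (V(I, J) = (J + 5*I) - J = 5*I)
h(o) = √o (h(o) = √(o + 0) = √o)
-100*V(10, -3) + h(-7) = -500*10 + √(-7) = -100*50 + I*√7 = -5000 + I*√7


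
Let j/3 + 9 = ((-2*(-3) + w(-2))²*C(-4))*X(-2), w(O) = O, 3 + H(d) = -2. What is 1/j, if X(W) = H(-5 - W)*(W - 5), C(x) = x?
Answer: -1/6747 ≈ -0.00014821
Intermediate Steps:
H(d) = -5 (H(d) = -3 - 2 = -5)
X(W) = 25 - 5*W (X(W) = -5*(W - 5) = -5*(-5 + W) = 25 - 5*W)
j = -6747 (j = -27 + 3*(((-2*(-3) - 2)²*(-4))*(25 - 5*(-2))) = -27 + 3*(((6 - 2)²*(-4))*(25 + 10)) = -27 + 3*((4²*(-4))*35) = -27 + 3*((16*(-4))*35) = -27 + 3*(-64*35) = -27 + 3*(-2240) = -27 - 6720 = -6747)
1/j = 1/(-6747) = -1/6747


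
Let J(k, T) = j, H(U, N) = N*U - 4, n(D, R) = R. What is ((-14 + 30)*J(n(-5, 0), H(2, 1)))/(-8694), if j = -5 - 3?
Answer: 64/4347 ≈ 0.014723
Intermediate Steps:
H(U, N) = -4 + N*U
j = -8
J(k, T) = -8
((-14 + 30)*J(n(-5, 0), H(2, 1)))/(-8694) = ((-14 + 30)*(-8))/(-8694) = (16*(-8))*(-1/8694) = -128*(-1/8694) = 64/4347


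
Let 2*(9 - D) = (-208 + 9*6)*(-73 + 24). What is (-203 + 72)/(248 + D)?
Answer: 131/3516 ≈ 0.037258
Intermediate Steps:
D = -3764 (D = 9 - (-208 + 9*6)*(-73 + 24)/2 = 9 - (-208 + 54)*(-49)/2 = 9 - (-77)*(-49) = 9 - ½*7546 = 9 - 3773 = -3764)
(-203 + 72)/(248 + D) = (-203 + 72)/(248 - 3764) = -131/(-3516) = -131*(-1/3516) = 131/3516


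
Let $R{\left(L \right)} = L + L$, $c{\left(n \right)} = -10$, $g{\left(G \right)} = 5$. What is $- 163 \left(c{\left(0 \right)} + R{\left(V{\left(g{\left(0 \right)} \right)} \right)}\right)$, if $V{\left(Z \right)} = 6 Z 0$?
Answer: $1630$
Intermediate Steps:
$V{\left(Z \right)} = 0$
$R{\left(L \right)} = 2 L$
$- 163 \left(c{\left(0 \right)} + R{\left(V{\left(g{\left(0 \right)} \right)} \right)}\right) = - 163 \left(-10 + 2 \cdot 0\right) = - 163 \left(-10 + 0\right) = \left(-163\right) \left(-10\right) = 1630$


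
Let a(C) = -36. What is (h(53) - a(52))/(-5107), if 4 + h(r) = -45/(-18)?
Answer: -69/10214 ≈ -0.0067554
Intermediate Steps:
h(r) = -3/2 (h(r) = -4 - 45/(-18) = -4 - 45*(-1/18) = -4 + 5/2 = -3/2)
(h(53) - a(52))/(-5107) = (-3/2 - 1*(-36))/(-5107) = (-3/2 + 36)*(-1/5107) = (69/2)*(-1/5107) = -69/10214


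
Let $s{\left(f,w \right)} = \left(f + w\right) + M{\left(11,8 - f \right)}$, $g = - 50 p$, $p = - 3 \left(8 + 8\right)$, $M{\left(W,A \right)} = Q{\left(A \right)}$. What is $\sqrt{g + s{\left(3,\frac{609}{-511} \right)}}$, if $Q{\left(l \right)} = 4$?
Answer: $\frac{2 \sqrt{3205138}}{73} \approx 49.049$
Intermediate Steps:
$M{\left(W,A \right)} = 4$
$p = -48$ ($p = \left(-3\right) 16 = -48$)
$g = 2400$ ($g = \left(-50\right) \left(-48\right) = 2400$)
$s{\left(f,w \right)} = 4 + f + w$ ($s{\left(f,w \right)} = \left(f + w\right) + 4 = 4 + f + w$)
$\sqrt{g + s{\left(3,\frac{609}{-511} \right)}} = \sqrt{2400 + \left(4 + 3 + \frac{609}{-511}\right)} = \sqrt{2400 + \left(4 + 3 + 609 \left(- \frac{1}{511}\right)\right)} = \sqrt{2400 + \left(4 + 3 - \frac{87}{73}\right)} = \sqrt{2400 + \frac{424}{73}} = \sqrt{\frac{175624}{73}} = \frac{2 \sqrt{3205138}}{73}$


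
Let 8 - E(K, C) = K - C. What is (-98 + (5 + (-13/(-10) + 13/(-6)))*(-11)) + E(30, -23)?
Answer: -2827/15 ≈ -188.47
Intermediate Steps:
E(K, C) = 8 + C - K (E(K, C) = 8 - (K - C) = 8 + (C - K) = 8 + C - K)
(-98 + (5 + (-13/(-10) + 13/(-6)))*(-11)) + E(30, -23) = (-98 + (5 + (-13/(-10) + 13/(-6)))*(-11)) + (8 - 23 - 1*30) = (-98 + (5 + (-13*(-⅒) + 13*(-⅙)))*(-11)) + (8 - 23 - 30) = (-98 + (5 + (13/10 - 13/6))*(-11)) - 45 = (-98 + (5 - 13/15)*(-11)) - 45 = (-98 + (62/15)*(-11)) - 45 = (-98 - 682/15) - 45 = -2152/15 - 45 = -2827/15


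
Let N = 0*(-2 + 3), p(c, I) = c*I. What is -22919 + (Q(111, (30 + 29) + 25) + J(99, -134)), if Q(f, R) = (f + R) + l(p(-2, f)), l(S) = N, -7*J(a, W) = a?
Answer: -159167/7 ≈ -22738.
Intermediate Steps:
p(c, I) = I*c
J(a, W) = -a/7
N = 0 (N = 0*1 = 0)
l(S) = 0
Q(f, R) = R + f (Q(f, R) = (f + R) + 0 = (R + f) + 0 = R + f)
-22919 + (Q(111, (30 + 29) + 25) + J(99, -134)) = -22919 + ((((30 + 29) + 25) + 111) - ⅐*99) = -22919 + (((59 + 25) + 111) - 99/7) = -22919 + ((84 + 111) - 99/7) = -22919 + (195 - 99/7) = -22919 + 1266/7 = -159167/7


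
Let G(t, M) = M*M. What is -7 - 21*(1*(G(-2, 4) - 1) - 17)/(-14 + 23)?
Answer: -7/3 ≈ -2.3333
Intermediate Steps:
G(t, M) = M²
-7 - 21*(1*(G(-2, 4) - 1) - 17)/(-14 + 23) = -7 - 21*(1*(4² - 1) - 17)/(-14 + 23) = -7 - 21*(1*(16 - 1) - 17)/9 = -7 - 21*(1*15 - 17)/9 = -7 - 21*(15 - 17)/9 = -7 - (-42)/9 = -7 - 21*(-2/9) = -7 + 14/3 = -7/3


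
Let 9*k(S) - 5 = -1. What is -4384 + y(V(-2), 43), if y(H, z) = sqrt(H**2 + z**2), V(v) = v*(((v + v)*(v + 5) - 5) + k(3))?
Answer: -4384 + sqrt(238573)/9 ≈ -4329.7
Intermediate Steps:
k(S) = 4/9 (k(S) = 5/9 + (1/9)*(-1) = 5/9 - 1/9 = 4/9)
V(v) = v*(-41/9 + 2*v*(5 + v)) (V(v) = v*(((v + v)*(v + 5) - 5) + 4/9) = v*(((2*v)*(5 + v) - 5) + 4/9) = v*((2*v*(5 + v) - 5) + 4/9) = v*((-5 + 2*v*(5 + v)) + 4/9) = v*(-41/9 + 2*v*(5 + v)))
-4384 + y(V(-2), 43) = -4384 + sqrt(((1/9)*(-2)*(-41 + 18*(-2)**2 + 90*(-2)))**2 + 43**2) = -4384 + sqrt(((1/9)*(-2)*(-41 + 18*4 - 180))**2 + 1849) = -4384 + sqrt(((1/9)*(-2)*(-41 + 72 - 180))**2 + 1849) = -4384 + sqrt(((1/9)*(-2)*(-149))**2 + 1849) = -4384 + sqrt((298/9)**2 + 1849) = -4384 + sqrt(88804/81 + 1849) = -4384 + sqrt(238573/81) = -4384 + sqrt(238573)/9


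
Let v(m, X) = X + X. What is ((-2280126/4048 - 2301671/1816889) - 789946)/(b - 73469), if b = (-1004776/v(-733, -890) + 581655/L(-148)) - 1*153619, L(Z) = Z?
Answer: 47863924313644846655/13953532688326154462 ≈ 3.4302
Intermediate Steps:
v(m, X) = 2*X
b = -10339007103/65860 (b = (-1004776/(2*(-890)) + 581655/(-148)) - 1*153619 = (-1004776/(-1780) + 581655*(-1/148)) - 153619 = (-1004776*(-1/1780) - 581655/148) - 153619 = (251194/445 - 581655/148) - 153619 = -221659763/65860 - 153619 = -10339007103/65860 ≈ -1.5698e+5)
((-2280126/4048 - 2301671/1816889) - 789946)/(b - 73469) = ((-2280126/4048 - 2301671/1816889) - 789946)/(-10339007103/65860 - 73469) = ((-2280126*1/4048 - 2301671*1/1816889) - 789946)/(-15177675443/65860) = ((-1140063/2024 - 2301671/1816889) - 789946)*(-65860/15177675443) = (-2076026506111/3677383336 - 789946)*(-65860/15177675443) = -2907010283245967/3677383336*(-65860/15177675443) = 47863924313644846655/13953532688326154462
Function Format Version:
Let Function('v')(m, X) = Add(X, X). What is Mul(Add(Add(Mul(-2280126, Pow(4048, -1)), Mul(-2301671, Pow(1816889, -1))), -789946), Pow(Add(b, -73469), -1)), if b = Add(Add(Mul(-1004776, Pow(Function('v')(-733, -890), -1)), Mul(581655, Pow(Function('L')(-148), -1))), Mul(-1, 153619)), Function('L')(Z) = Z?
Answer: Rational(47863924313644846655, 13953532688326154462) ≈ 3.4302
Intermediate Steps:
Function('v')(m, X) = Mul(2, X)
b = Rational(-10339007103, 65860) (b = Add(Add(Mul(-1004776, Pow(Mul(2, -890), -1)), Mul(581655, Pow(-148, -1))), Mul(-1, 153619)) = Add(Add(Mul(-1004776, Pow(-1780, -1)), Mul(581655, Rational(-1, 148))), -153619) = Add(Add(Mul(-1004776, Rational(-1, 1780)), Rational(-581655, 148)), -153619) = Add(Add(Rational(251194, 445), Rational(-581655, 148)), -153619) = Add(Rational(-221659763, 65860), -153619) = Rational(-10339007103, 65860) ≈ -1.5698e+5)
Mul(Add(Add(Mul(-2280126, Pow(4048, -1)), Mul(-2301671, Pow(1816889, -1))), -789946), Pow(Add(b, -73469), -1)) = Mul(Add(Add(Mul(-2280126, Pow(4048, -1)), Mul(-2301671, Pow(1816889, -1))), -789946), Pow(Add(Rational(-10339007103, 65860), -73469), -1)) = Mul(Add(Add(Mul(-2280126, Rational(1, 4048)), Mul(-2301671, Rational(1, 1816889))), -789946), Pow(Rational(-15177675443, 65860), -1)) = Mul(Add(Add(Rational(-1140063, 2024), Rational(-2301671, 1816889)), -789946), Rational(-65860, 15177675443)) = Mul(Add(Rational(-2076026506111, 3677383336), -789946), Rational(-65860, 15177675443)) = Mul(Rational(-2907010283245967, 3677383336), Rational(-65860, 15177675443)) = Rational(47863924313644846655, 13953532688326154462)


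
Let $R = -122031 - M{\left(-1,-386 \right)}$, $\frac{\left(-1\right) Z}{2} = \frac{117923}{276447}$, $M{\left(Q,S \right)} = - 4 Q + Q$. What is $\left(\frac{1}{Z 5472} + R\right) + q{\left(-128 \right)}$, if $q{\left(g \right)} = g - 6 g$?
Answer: $- \frac{52221647819125}{430183104} \approx -1.2139 \cdot 10^{5}$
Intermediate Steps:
$M{\left(Q,S \right)} = - 3 Q$
$Z = - \frac{235846}{276447}$ ($Z = - 2 \cdot \frac{117923}{276447} = - 2 \cdot 117923 \cdot \frac{1}{276447} = \left(-2\right) \frac{117923}{276447} = - \frac{235846}{276447} \approx -0.85313$)
$q{\left(g \right)} = - 5 g$
$R = -122034$ ($R = -122031 - \left(-3\right) \left(-1\right) = -122031 - 3 = -122034$)
$\left(\frac{1}{Z 5472} + R\right) + q{\left(-128 \right)} = \left(\frac{1}{\left(- \frac{235846}{276447}\right) 5472} - 122034\right) - -640 = \left(\left(- \frac{276447}{235846}\right) \frac{1}{5472} - 122034\right) + 640 = \left(- \frac{92149}{430183104} - 122034\right) + 640 = - \frac{52496965005685}{430183104} + 640 = - \frac{52221647819125}{430183104}$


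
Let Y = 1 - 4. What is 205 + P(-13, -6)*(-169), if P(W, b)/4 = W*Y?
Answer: -26159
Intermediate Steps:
Y = -3
P(W, b) = -12*W (P(W, b) = 4*(W*(-3)) = 4*(-3*W) = -12*W)
205 + P(-13, -6)*(-169) = 205 - 12*(-13)*(-169) = 205 + 156*(-169) = 205 - 26364 = -26159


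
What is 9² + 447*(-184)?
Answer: -82167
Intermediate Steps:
9² + 447*(-184) = 81 - 82248 = -82167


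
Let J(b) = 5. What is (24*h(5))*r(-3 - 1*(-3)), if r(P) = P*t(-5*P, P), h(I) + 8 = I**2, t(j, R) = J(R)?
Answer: 0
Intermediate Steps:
t(j, R) = 5
h(I) = -8 + I**2
r(P) = 5*P (r(P) = P*5 = 5*P)
(24*h(5))*r(-3 - 1*(-3)) = (24*(-8 + 5**2))*(5*(-3 - 1*(-3))) = (24*(-8 + 25))*(5*(-3 + 3)) = (24*17)*(5*0) = 408*0 = 0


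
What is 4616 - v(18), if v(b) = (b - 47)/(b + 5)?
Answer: 106197/23 ≈ 4617.3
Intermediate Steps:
v(b) = (-47 + b)/(5 + b)
4616 - v(18) = 4616 - (-47 + 18)/(5 + 18) = 4616 - (-29)/23 = 4616 - 1*(-29/23) = 4616 + 29/23 = 106197/23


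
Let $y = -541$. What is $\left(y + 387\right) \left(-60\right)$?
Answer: $9240$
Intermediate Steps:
$\left(y + 387\right) \left(-60\right) = \left(-541 + 387\right) \left(-60\right) = \left(-154\right) \left(-60\right) = 9240$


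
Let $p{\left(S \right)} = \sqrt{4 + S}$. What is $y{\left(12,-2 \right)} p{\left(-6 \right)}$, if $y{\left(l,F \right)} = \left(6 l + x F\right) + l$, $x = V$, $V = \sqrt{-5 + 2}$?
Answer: $2 \sqrt{6} + 84 i \sqrt{2} \approx 4.899 + 118.79 i$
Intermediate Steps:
$V = i \sqrt{3}$ ($V = \sqrt{-3} = i \sqrt{3} \approx 1.732 i$)
$x = i \sqrt{3} \approx 1.732 i$
$y{\left(l,F \right)} = 7 l + i F \sqrt{3}$ ($y{\left(l,F \right)} = \left(6 l + i \sqrt{3} F\right) + l = \left(6 l + i F \sqrt{3}\right) + l = 7 l + i F \sqrt{3}$)
$y{\left(12,-2 \right)} p{\left(-6 \right)} = \left(7 \cdot 12 + i \left(-2\right) \sqrt{3}\right) \sqrt{4 - 6} = \left(84 - 2 i \sqrt{3}\right) \sqrt{-2} = \left(84 - 2 i \sqrt{3}\right) i \sqrt{2} = i \sqrt{2} \left(84 - 2 i \sqrt{3}\right)$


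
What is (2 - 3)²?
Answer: 1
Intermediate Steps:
(2 - 3)² = (-1)² = 1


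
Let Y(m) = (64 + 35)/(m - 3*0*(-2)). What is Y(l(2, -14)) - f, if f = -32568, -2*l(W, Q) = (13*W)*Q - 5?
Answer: 1335310/41 ≈ 32569.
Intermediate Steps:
l(W, Q) = 5/2 - 13*Q*W/2 (l(W, Q) = -((13*W)*Q - 5)/2 = -(13*Q*W - 5)/2 = -(-5 + 13*Q*W)/2 = 5/2 - 13*Q*W/2)
Y(m) = 99/m (Y(m) = 99/(m + 0*(-2)) = 99/(m + 0) = 99/m)
Y(l(2, -14)) - f = 99/(5/2 - 13/2*(-14)*2) - 1*(-32568) = 99/(5/2 + 182) + 32568 = 99/(369/2) + 32568 = 99*(2/369) + 32568 = 22/41 + 32568 = 1335310/41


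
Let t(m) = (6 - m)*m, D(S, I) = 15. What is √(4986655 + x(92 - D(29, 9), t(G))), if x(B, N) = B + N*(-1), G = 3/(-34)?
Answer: √5764662813/34 ≈ 2233.1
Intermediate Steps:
G = -3/34 (G = 3*(-1/34) = -3/34 ≈ -0.088235)
t(m) = m*(6 - m)
x(B, N) = B - N
√(4986655 + x(92 - D(29, 9), t(G))) = √(4986655 + ((92 - 1*15) - (-3)*(6 - 1*(-3/34))/34)) = √(4986655 + ((92 - 15) - (-3)*(6 + 3/34)/34)) = √(4986655 + (77 - (-3)*207/(34*34))) = √(4986655 + (77 - 1*(-621/1156))) = √(4986655 + (77 + 621/1156)) = √(4986655 + 89633/1156) = √(5764662813/1156) = √5764662813/34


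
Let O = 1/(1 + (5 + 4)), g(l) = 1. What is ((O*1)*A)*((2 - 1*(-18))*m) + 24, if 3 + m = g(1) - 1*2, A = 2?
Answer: 8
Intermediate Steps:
O = 1/10 (O = 1/(1 + 9) = 1/10 ≈ 0.10000)
m = -4 (m = -3 + (1 - 1*2) = -3 + (1 - 2) = -3 - 1 = -4)
((O*1)*A)*((2 - 1*(-18))*m) + 24 = (((1/10)*1)*2)*((2 - 1*(-18))*(-4)) + 24 = ((1/10)*2)*((2 + 18)*(-4)) + 24 = (20*(-4))/5 + 24 = (1/5)*(-80) + 24 = -16 + 24 = 8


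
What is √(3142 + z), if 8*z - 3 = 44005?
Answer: √8643 ≈ 92.968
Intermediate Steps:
z = 5501 (z = 3/8 + (⅛)*44005 = 3/8 + 44005/8 = 5501)
√(3142 + z) = √(3142 + 5501) = √8643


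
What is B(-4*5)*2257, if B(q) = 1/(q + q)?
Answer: -2257/40 ≈ -56.425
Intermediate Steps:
B(q) = 1/(2*q)
B(-4*5)*2257 = (1/(2*((-4*5))))*2257 = ((½)/(-20))*2257 = ((½)*(-1/20))*2257 = -1/40*2257 = -2257/40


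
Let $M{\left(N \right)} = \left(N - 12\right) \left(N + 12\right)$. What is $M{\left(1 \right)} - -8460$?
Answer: $8317$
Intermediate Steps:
$M{\left(N \right)} = \left(-12 + N\right) \left(12 + N\right)$
$M{\left(1 \right)} - -8460 = \left(-144 + 1^{2}\right) - -8460 = \left(-144 + 1\right) + 8460 = -143 + 8460 = 8317$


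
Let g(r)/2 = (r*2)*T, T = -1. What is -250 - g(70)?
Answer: 30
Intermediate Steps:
g(r) = -4*r (g(r) = 2*((r*2)*(-1)) = 2*((2*r)*(-1)) = 2*(-2*r) = -4*r)
-250 - g(70) = -250 - (-4)*70 = -250 - 1*(-280) = -250 + 280 = 30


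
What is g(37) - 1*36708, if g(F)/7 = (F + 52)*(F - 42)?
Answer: -39823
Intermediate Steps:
g(F) = 7*(-42 + F)*(52 + F) (g(F) = 7*((F + 52)*(F - 42)) = 7*((52 + F)*(-42 + F)) = 7*((-42 + F)*(52 + F)) = 7*(-42 + F)*(52 + F))
g(37) - 1*36708 = (-15288 + 7*37**2 + 70*37) - 1*36708 = (-15288 + 7*1369 + 2590) - 36708 = (-15288 + 9583 + 2590) - 36708 = -3115 - 36708 = -39823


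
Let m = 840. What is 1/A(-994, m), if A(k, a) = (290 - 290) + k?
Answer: -1/994 ≈ -0.0010060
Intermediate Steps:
A(k, a) = k (A(k, a) = 0 + k = k)
1/A(-994, m) = 1/(-994) = -1/994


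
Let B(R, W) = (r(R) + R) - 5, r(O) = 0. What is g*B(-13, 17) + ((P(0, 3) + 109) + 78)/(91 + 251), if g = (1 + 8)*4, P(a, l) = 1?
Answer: -110714/171 ≈ -647.45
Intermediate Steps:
g = 36 (g = 9*4 = 36)
B(R, W) = -5 + R (B(R, W) = (0 + R) - 5 = R - 5 = -5 + R)
g*B(-13, 17) + ((P(0, 3) + 109) + 78)/(91 + 251) = 36*(-5 - 13) + ((1 + 109) + 78)/(91 + 251) = 36*(-18) + (110 + 78)/342 = -648 + 188*(1/342) = -648 + 94/171 = -110714/171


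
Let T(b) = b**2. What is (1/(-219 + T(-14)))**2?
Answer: 1/529 ≈ 0.0018904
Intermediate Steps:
(1/(-219 + T(-14)))**2 = (1/(-219 + (-14)**2))**2 = (1/(-219 + 196))**2 = (1/(-23))**2 = (-1/23)**2 = 1/529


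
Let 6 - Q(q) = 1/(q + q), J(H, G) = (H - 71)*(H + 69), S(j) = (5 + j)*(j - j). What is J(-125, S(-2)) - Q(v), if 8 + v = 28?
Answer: 438801/40 ≈ 10970.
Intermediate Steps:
v = 20 (v = -8 + 28 = 20)
S(j) = 0 (S(j) = (5 + j)*0 = 0)
J(H, G) = (-71 + H)*(69 + H)
Q(q) = 6 - 1/(2*q) (Q(q) = 6 - 1/(q + q) = 6 - 1/(2*q))
J(-125, S(-2)) - Q(v) = (-4899 + (-125)**2 - 2*(-125)) - (6 - 1/2/20) = (-4899 + 15625 + 250) - (6 - 1/2*1/20) = 10976 - (6 - 1/40) = 10976 - 1*239/40 = 10976 - 239/40 = 438801/40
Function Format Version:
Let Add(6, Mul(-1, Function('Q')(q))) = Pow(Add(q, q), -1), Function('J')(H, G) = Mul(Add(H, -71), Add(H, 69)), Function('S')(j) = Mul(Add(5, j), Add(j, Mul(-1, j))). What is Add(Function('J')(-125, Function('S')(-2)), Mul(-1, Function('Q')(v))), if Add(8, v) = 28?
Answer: Rational(438801, 40) ≈ 10970.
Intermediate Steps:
v = 20 (v = Add(-8, 28) = 20)
Function('S')(j) = 0 (Function('S')(j) = Mul(Add(5, j), 0) = 0)
Function('J')(H, G) = Mul(Add(-71, H), Add(69, H))
Function('Q')(q) = Add(6, Mul(Rational(-1, 2), Pow(q, -1))) (Function('Q')(q) = Add(6, Mul(-1, Pow(Add(q, q), -1))) = Add(6, Mul(-1, Pow(Mul(2, q), -1))) = Add(6, Mul(-1, Mul(Rational(1, 2), Pow(q, -1)))) = Add(6, Mul(Rational(-1, 2), Pow(q, -1))))
Add(Function('J')(-125, Function('S')(-2)), Mul(-1, Function('Q')(v))) = Add(Add(-4899, Pow(-125, 2), Mul(-2, -125)), Mul(-1, Add(6, Mul(Rational(-1, 2), Pow(20, -1))))) = Add(Add(-4899, 15625, 250), Mul(-1, Add(6, Mul(Rational(-1, 2), Rational(1, 20))))) = Add(10976, Mul(-1, Add(6, Rational(-1, 40)))) = Add(10976, Mul(-1, Rational(239, 40))) = Add(10976, Rational(-239, 40)) = Rational(438801, 40)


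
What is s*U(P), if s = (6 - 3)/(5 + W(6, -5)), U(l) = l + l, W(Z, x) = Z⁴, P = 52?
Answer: 312/1301 ≈ 0.23982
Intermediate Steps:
U(l) = 2*l
s = 3/1301 (s = (6 - 3)/(5 + 6⁴) = 3/(5 + 1296) = 3/1301 ≈ 0.0023059)
s*U(P) = 3*(2*52)/1301 = (3/1301)*104 = 312/1301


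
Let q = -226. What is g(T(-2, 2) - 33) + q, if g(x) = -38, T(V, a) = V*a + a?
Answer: -264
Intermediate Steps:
T(V, a) = a + V*a
g(T(-2, 2) - 33) + q = -38 - 226 = -264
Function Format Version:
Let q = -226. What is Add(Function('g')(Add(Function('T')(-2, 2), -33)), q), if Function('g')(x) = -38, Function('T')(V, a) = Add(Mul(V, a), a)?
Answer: -264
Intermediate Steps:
Function('T')(V, a) = Add(a, Mul(V, a))
Add(Function('g')(Add(Function('T')(-2, 2), -33)), q) = Add(-38, -226) = -264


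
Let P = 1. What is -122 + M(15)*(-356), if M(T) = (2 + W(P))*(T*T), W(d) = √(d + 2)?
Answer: -160322 - 80100*√3 ≈ -2.9906e+5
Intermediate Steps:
W(d) = √(2 + d)
M(T) = T²*(2 + √3) (M(T) = (2 + √(2 + 1))*(T*T) = (2 + √3)*T² = T²*(2 + √3))
-122 + M(15)*(-356) = -122 + (15²*(2 + √3))*(-356) = -122 + (225*(2 + √3))*(-356) = -122 + (450 + 225*√3)*(-356) = -122 + (-160200 - 80100*√3) = -160322 - 80100*√3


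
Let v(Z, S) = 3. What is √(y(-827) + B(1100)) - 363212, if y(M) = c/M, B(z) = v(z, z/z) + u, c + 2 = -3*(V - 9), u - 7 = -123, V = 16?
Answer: -363212 + 2*I*√19316239/827 ≈ -3.6321e+5 + 10.629*I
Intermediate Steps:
u = -116 (u = 7 - 123 = -116)
c = -23 (c = -2 - 3*(16 - 9) = -2 - 3*7 = -2 - 21 = -23)
B(z) = -113 (B(z) = 3 - 116 = -113)
y(M) = -23/M
√(y(-827) + B(1100)) - 363212 = √(-23/(-827) - 113) - 363212 = √(-23*(-1/827) - 113) - 363212 = √(23/827 - 113) - 363212 = √(-93428/827) - 363212 = 2*I*√19316239/827 - 363212 = -363212 + 2*I*√19316239/827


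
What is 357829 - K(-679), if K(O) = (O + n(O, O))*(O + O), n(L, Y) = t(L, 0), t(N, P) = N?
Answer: -1486335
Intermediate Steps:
n(L, Y) = L
K(O) = 4*O² (K(O) = (O + O)*(O + O) = (2*O)*(2*O) = 4*O²)
357829 - K(-679) = 357829 - 4*(-679)² = 357829 - 4*461041 = 357829 - 1*1844164 = 357829 - 1844164 = -1486335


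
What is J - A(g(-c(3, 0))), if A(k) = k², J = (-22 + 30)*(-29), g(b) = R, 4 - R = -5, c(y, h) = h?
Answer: -313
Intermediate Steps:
R = 9 (R = 4 - 1*(-5) = 4 + 5 = 9)
g(b) = 9
J = -232 (J = 8*(-29) = -232)
J - A(g(-c(3, 0))) = -232 - 1*9² = -232 - 1*81 = -232 - 81 = -313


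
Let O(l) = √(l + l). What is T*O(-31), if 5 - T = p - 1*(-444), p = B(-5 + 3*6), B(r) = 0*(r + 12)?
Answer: -439*I*√62 ≈ -3456.7*I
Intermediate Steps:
O(l) = √2*√l (O(l) = √(2*l) = √2*√l)
B(r) = 0 (B(r) = 0*(12 + r) = 0)
p = 0
T = -439 (T = 5 - (0 - 1*(-444)) = 5 - (0 + 444) = 5 - 1*444 = 5 - 444 = -439)
T*O(-31) = -439*√2*√(-31) = -439*√2*I*√31 = -439*I*√62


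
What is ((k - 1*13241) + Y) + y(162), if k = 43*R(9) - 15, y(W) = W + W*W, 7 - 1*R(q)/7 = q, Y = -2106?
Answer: 10442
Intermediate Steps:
R(q) = 49 - 7*q
y(W) = W + W²
k = -617 (k = 43*(49 - 7*9) - 15 = 43*(49 - 63) - 15 = 43*(-14) - 15 = -602 - 15 = -617)
((k - 1*13241) + Y) + y(162) = ((-617 - 1*13241) - 2106) + 162*(1 + 162) = ((-617 - 13241) - 2106) + 162*163 = (-13858 - 2106) + 26406 = -15964 + 26406 = 10442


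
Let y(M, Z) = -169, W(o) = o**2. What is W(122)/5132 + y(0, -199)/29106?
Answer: 108086599/37342998 ≈ 2.8944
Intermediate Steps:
W(122)/5132 + y(0, -199)/29106 = 122**2/5132 - 169/29106 = 14884*(1/5132) - 169*1/29106 = 3721/1283 - 169/29106 = 108086599/37342998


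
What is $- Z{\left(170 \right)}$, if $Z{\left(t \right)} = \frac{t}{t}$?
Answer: $-1$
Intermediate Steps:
$Z{\left(t \right)} = 1$
$- Z{\left(170 \right)} = \left(-1\right) 1 = -1$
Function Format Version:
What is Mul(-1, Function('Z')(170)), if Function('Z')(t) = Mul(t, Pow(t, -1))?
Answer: -1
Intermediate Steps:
Function('Z')(t) = 1
Mul(-1, Function('Z')(170)) = Mul(-1, 1) = -1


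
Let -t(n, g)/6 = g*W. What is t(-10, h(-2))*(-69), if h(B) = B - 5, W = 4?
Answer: -11592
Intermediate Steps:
h(B) = -5 + B
t(n, g) = -24*g (t(n, g) = -6*g*4 = -24*g)
t(-10, h(-2))*(-69) = -24*(-5 - 2)*(-69) = -24*(-7)*(-69) = 168*(-69) = -11592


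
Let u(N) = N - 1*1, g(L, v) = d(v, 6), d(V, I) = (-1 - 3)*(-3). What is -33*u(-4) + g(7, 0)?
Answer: 177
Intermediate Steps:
d(V, I) = 12 (d(V, I) = -4*(-3) = 12)
g(L, v) = 12
u(N) = -1 + N (u(N) = N - 1 = -1 + N)
-33*u(-4) + g(7, 0) = -33*(-1 - 4) + 12 = -33*(-5) + 12 = 165 + 12 = 177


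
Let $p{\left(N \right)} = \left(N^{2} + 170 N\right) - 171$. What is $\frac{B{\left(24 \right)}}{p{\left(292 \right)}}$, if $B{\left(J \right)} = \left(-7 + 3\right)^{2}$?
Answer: $\frac{16}{134733} \approx 0.00011875$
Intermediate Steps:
$p{\left(N \right)} = -171 + N^{2} + 170 N$
$B{\left(J \right)} = 16$ ($B{\left(J \right)} = \left(-4\right)^{2} = 16$)
$\frac{B{\left(24 \right)}}{p{\left(292 \right)}} = \frac{16}{-171 + 292^{2} + 170 \cdot 292} = \frac{16}{-171 + 85264 + 49640} = \frac{16}{134733}$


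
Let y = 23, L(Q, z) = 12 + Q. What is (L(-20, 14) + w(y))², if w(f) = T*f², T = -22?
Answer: 135629316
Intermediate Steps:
w(f) = -22*f²
(L(-20, 14) + w(y))² = ((12 - 20) - 22*23²)² = (-8 - 22*529)² = (-8 - 11638)² = (-11646)² = 135629316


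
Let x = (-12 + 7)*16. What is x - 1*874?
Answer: -954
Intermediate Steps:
x = -80 (x = -5*16 = -80)
x - 1*874 = -80 - 1*874 = -80 - 874 = -954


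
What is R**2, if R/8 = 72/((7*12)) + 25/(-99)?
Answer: 11235904/480249 ≈ 23.396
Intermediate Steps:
R = 3352/693 (R = 8*(72/((7*12)) + 25/(-99)) = 8*(72/84 + 25*(-1/99)) = 8*(72*(1/84) - 25/99) = 8*(6/7 - 25/99) = 8*(419/693) = 3352/693 ≈ 4.8369)
R**2 = (3352/693)**2 = 11235904/480249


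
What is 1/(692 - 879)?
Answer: -1/187 ≈ -0.0053476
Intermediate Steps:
1/(692 - 879) = 1/(-187) = -1/187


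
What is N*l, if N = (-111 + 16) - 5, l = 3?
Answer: -300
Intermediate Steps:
N = -100 (N = -95 - 5 = -100)
N*l = -100*3 = -300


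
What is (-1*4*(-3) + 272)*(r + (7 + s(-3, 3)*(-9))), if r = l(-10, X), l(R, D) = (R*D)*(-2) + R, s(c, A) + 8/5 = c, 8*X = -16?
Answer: -2272/5 ≈ -454.40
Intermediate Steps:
X = -2 (X = (⅛)*(-16) = -2)
s(c, A) = -8/5 + c
l(R, D) = R - 2*D*R (l(R, D) = (D*R)*(-2) + R = -2*D*R + R = R - 2*D*R)
r = -50 (r = -10*(1 - 2*(-2)) = -10*(1 + 4) = -10*5 = -50)
(-1*4*(-3) + 272)*(r + (7 + s(-3, 3)*(-9))) = (-1*4*(-3) + 272)*(-50 + (7 + (-8/5 - 3)*(-9))) = (-4*(-3) + 272)*(-50 + (7 - 23/5*(-9))) = (12 + 272)*(-50 + (7 + 207/5)) = 284*(-50 + 242/5) = 284*(-8/5) = -2272/5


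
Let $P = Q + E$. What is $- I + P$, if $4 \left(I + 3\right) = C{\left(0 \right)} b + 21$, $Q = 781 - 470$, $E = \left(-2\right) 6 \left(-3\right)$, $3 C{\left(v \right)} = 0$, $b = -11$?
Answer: $\frac{1379}{4} \approx 344.75$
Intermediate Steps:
$C{\left(v \right)} = 0$ ($C{\left(v \right)} = \frac{1}{3} \cdot 0 = 0$)
$E = 36$ ($E = \left(-12\right) \left(-3\right) = 36$)
$Q = 311$
$I = \frac{9}{4}$ ($I = -3 + \frac{0 \left(-11\right) + 21}{4} = -3 + \frac{0 + 21}{4} = -3 + \frac{1}{4} \cdot 21 = -3 + \frac{21}{4} = \frac{9}{4} \approx 2.25$)
$P = 347$ ($P = 311 + 36 = 347$)
$- I + P = \left(-1\right) \frac{9}{4} + 347 = - \frac{9}{4} + 347 = \frac{1379}{4}$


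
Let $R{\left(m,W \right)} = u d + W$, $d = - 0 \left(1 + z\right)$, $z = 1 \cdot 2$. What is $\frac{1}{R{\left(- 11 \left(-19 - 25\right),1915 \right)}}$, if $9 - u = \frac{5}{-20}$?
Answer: $\frac{1}{1915} \approx 0.00052219$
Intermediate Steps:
$z = 2$
$u = \frac{37}{4}$ ($u = 9 - \frac{5}{-20} = 9 - 5 \left(- \frac{1}{20}\right) = 9 - - \frac{1}{4} = 9 + \frac{1}{4} = \frac{37}{4} \approx 9.25$)
$d = 0$ ($d = - 0 \left(1 + 2\right) = - 0 \cdot 3 = \left(-1\right) 0 = 0$)
$R{\left(m,W \right)} = W$ ($R{\left(m,W \right)} = \frac{37}{4} \cdot 0 + W = 0 + W = W$)
$\frac{1}{R{\left(- 11 \left(-19 - 25\right),1915 \right)}} = \frac{1}{1915}$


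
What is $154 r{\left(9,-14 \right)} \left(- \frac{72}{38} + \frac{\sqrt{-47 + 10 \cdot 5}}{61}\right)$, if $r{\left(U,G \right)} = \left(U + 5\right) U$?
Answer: $- \frac{698544}{19} + \frac{19404 \sqrt{3}}{61} \approx -36215.0$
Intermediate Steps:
$r{\left(U,G \right)} = U \left(5 + U\right)$ ($r{\left(U,G \right)} = \left(5 + U\right) U = U \left(5 + U\right)$)
$154 r{\left(9,-14 \right)} \left(- \frac{72}{38} + \frac{\sqrt{-47 + 10 \cdot 5}}{61}\right) = 154 \cdot 9 \left(5 + 9\right) \left(- \frac{72}{38} + \frac{\sqrt{-47 + 10 \cdot 5}}{61}\right) = 154 \cdot 9 \cdot 14 \left(\left(-72\right) \frac{1}{38} + \sqrt{-47 + 50} \cdot \frac{1}{61}\right) = 154 \cdot 126 \left(- \frac{36}{19} + \sqrt{3} \cdot \frac{1}{61}\right) = 19404 \left(- \frac{36}{19} + \frac{\sqrt{3}}{61}\right) = - \frac{698544}{19} + \frac{19404 \sqrt{3}}{61}$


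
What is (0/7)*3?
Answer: 0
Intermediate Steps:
(0/7)*3 = ((1/7)*0)*3 = 0*3 = 0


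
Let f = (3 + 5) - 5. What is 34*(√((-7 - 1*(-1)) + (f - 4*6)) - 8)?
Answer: -272 + 102*I*√3 ≈ -272.0 + 176.67*I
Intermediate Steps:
f = 3 (f = 8 - 5 = 3)
34*(√((-7 - 1*(-1)) + (f - 4*6)) - 8) = 34*(√((-7 - 1*(-1)) + (3 - 4*6)) - 8) = 34*(√((-7 + 1) + (3 - 24)) - 8) = 34*(√(-6 - 21) - 8) = 34*(√(-27) - 8) = 34*(3*I*√3 - 8) = 34*(-8 + 3*I*√3) = -272 + 102*I*√3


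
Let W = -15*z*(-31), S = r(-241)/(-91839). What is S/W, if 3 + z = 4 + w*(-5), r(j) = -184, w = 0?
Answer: 8/1856745 ≈ 4.3086e-6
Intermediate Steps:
z = 1 (z = -3 + (4 + 0*(-5)) = -3 + (4 + 0) = -3 + 4 = 1)
S = 8/3993 (S = -184/(-91839) = -184*(-1/91839) = 8/3993 ≈ 0.0020035)
W = 465 (W = -15*1*(-31) = -15*(-31) = 465)
S/W = (8/3993)/465 = (8/3993)*(1/465) = 8/1856745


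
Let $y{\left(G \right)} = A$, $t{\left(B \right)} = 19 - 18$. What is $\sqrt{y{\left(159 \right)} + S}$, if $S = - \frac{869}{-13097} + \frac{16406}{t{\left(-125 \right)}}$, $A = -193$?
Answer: $\frac{\sqrt{2781050115410}}{13097} \approx 127.33$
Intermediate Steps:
$t{\left(B \right)} = 1$ ($t{\left(B \right)} = 19 - 18 = 1$)
$y{\left(G \right)} = -193$
$S = \frac{214870251}{13097}$ ($S = - \frac{869}{-13097} + \frac{16406}{1} = \left(-869\right) \left(- \frac{1}{13097}\right) + 16406 \cdot 1 = \frac{869}{13097} + 16406 = \frac{214870251}{13097} \approx 16406.0$)
$\sqrt{y{\left(159 \right)} + S} = \sqrt{-193 + \frac{214870251}{13097}} = \sqrt{\frac{212342530}{13097}} = \frac{\sqrt{2781050115410}}{13097}$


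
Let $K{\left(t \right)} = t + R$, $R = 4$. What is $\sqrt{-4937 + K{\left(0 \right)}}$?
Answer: $i \sqrt{4933} \approx 70.235 i$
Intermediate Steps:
$K{\left(t \right)} = 4 + t$ ($K{\left(t \right)} = t + 4 = 4 + t$)
$\sqrt{-4937 + K{\left(0 \right)}} = \sqrt{-4937 + \left(4 + 0\right)} = \sqrt{-4937 + 4} = \sqrt{-4933} = i \sqrt{4933}$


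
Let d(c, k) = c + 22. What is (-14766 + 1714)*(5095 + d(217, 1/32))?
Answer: -69619368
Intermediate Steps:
d(c, k) = 22 + c
(-14766 + 1714)*(5095 + d(217, 1/32)) = (-14766 + 1714)*(5095 + (22 + 217)) = -13052*(5095 + 239) = -13052*5334 = -69619368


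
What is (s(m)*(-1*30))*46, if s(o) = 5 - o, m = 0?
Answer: -6900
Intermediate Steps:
(s(m)*(-1*30))*46 = ((5 - 1*0)*(-1*30))*46 = ((5 + 0)*(-30))*46 = (5*(-30))*46 = -150*46 = -6900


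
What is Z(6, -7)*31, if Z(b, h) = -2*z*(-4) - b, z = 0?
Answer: -186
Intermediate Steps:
Z(b, h) = -b (Z(b, h) = -2*0*(-4) - b = 0*(-4) - b = 0 - b = -b)
Z(6, -7)*31 = -1*6*31 = -6*31 = -186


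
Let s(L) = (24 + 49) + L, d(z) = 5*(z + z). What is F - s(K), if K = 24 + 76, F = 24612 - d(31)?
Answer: 24129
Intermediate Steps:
d(z) = 10*z (d(z) = 5*(2*z) = 10*z)
F = 24302 (F = 24612 - 10*31 = 24612 - 1*310 = 24612 - 310 = 24302)
K = 100
s(L) = 73 + L
F - s(K) = 24302 - (73 + 100) = 24302 - 1*173 = 24302 - 173 = 24129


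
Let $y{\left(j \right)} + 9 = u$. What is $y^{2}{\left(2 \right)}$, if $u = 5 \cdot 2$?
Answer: $1$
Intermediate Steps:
$u = 10$
$y{\left(j \right)} = 1$ ($y{\left(j \right)} = -9 + 10 = 1$)
$y^{2}{\left(2 \right)} = 1^{2} = 1$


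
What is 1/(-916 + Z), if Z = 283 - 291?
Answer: -1/924 ≈ -0.0010823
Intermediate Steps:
Z = -8
1/(-916 + Z) = 1/(-916 - 8) = 1/(-924) = -1/924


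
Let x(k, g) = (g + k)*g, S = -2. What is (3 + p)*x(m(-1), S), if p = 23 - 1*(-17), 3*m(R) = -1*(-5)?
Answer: 86/3 ≈ 28.667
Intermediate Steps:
m(R) = 5/3 (m(R) = (-1*(-5))/3 = (⅓)*5 = 5/3)
p = 40 (p = 23 + 17 = 40)
x(k, g) = g*(g + k)
(3 + p)*x(m(-1), S) = (3 + 40)*(-2*(-2 + 5/3)) = 43*(-2*(-⅓)) = 43*(⅔) = 86/3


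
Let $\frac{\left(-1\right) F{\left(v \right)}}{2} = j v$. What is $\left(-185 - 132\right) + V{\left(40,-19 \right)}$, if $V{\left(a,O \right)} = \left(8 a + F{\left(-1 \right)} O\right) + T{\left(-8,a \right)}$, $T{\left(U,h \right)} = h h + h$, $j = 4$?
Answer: $1491$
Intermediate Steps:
$T{\left(U,h \right)} = h + h^{2}$ ($T{\left(U,h \right)} = h^{2} + h = h + h^{2}$)
$F{\left(v \right)} = - 8 v$ ($F{\left(v \right)} = - 2 \cdot 4 v = - 8 v$)
$V{\left(a,O \right)} = 8 O + 8 a + a \left(1 + a\right)$ ($V{\left(a,O \right)} = \left(8 a + \left(-8\right) \left(-1\right) O\right) + a \left(1 + a\right) = \left(8 a + 8 O\right) + a \left(1 + a\right) = \left(8 O + 8 a\right) + a \left(1 + a\right) = 8 O + 8 a + a \left(1 + a\right)$)
$\left(-185 - 132\right) + V{\left(40,-19 \right)} = \left(-185 - 132\right) + \left(40^{2} + 8 \left(-19\right) + 9 \cdot 40\right) = \left(-185 - 132\right) + \left(1600 - 152 + 360\right) = -317 + 1808 = 1491$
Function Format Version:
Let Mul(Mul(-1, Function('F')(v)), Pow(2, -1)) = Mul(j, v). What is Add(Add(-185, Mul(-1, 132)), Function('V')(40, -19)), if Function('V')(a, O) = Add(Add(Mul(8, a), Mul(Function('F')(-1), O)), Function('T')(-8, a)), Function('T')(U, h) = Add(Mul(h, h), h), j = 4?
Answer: 1491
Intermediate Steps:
Function('T')(U, h) = Add(h, Pow(h, 2)) (Function('T')(U, h) = Add(Pow(h, 2), h) = Add(h, Pow(h, 2)))
Function('F')(v) = Mul(-8, v) (Function('F')(v) = Mul(-2, Mul(4, v)) = Mul(-8, v))
Function('V')(a, O) = Add(Mul(8, O), Mul(8, a), Mul(a, Add(1, a))) (Function('V')(a, O) = Add(Add(Mul(8, a), Mul(Mul(-8, -1), O)), Mul(a, Add(1, a))) = Add(Add(Mul(8, a), Mul(8, O)), Mul(a, Add(1, a))) = Add(Add(Mul(8, O), Mul(8, a)), Mul(a, Add(1, a))) = Add(Mul(8, O), Mul(8, a), Mul(a, Add(1, a))))
Add(Add(-185, Mul(-1, 132)), Function('V')(40, -19)) = Add(Add(-185, Mul(-1, 132)), Add(Pow(40, 2), Mul(8, -19), Mul(9, 40))) = Add(Add(-185, -132), Add(1600, -152, 360)) = Add(-317, 1808) = 1491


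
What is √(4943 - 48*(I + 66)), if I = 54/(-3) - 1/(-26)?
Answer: √445679/13 ≈ 51.353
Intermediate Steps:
I = -467/26 (I = 54*(-⅓) - 1*(-1/26) = -18 + 1/26 = -467/26 ≈ -17.962)
√(4943 - 48*(I + 66)) = √(4943 - 48*(-467/26 + 66)) = √(4943 - 48*1249/26) = √(4943 - 29976/13) = √(34283/13) = √445679/13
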